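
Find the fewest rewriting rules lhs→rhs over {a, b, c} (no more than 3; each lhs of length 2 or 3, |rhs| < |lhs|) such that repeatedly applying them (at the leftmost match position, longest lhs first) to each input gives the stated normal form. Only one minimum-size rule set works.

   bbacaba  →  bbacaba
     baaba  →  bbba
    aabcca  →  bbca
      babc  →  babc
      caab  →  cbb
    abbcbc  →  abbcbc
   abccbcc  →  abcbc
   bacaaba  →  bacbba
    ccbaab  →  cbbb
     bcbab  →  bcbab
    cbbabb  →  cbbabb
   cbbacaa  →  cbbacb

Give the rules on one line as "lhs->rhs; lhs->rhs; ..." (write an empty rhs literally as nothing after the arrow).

  | bbacaba
  | baaba => bbba
  | aabcca => bbcca => bbca
  | babc

aa->b; cc->c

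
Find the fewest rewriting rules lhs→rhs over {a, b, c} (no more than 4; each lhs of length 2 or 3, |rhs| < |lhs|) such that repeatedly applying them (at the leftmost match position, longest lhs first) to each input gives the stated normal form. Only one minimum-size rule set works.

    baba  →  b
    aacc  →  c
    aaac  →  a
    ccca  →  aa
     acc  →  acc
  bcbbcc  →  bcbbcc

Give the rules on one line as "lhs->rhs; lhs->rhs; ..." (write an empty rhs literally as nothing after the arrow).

  | baba => b
  | aacc => c
  | aaac => a
  | ccca => aa

aac->; aba->; ccc->a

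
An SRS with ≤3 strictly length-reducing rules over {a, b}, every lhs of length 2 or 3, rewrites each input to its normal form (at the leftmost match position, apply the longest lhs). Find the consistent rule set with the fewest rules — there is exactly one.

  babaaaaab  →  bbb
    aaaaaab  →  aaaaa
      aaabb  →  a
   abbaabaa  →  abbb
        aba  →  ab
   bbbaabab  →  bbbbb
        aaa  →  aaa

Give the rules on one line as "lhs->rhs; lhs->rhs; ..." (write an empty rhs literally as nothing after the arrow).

  | babaaaaab => bbaaaaab => bbaaaab => bbaaab => bbaab => bbab => bbb
  | aaaaaab => aaaaa
  | aaabb => aab => a
  | abbaabaa => abbabaa => abbbaa => abbba => abbb

aab->a; ba->b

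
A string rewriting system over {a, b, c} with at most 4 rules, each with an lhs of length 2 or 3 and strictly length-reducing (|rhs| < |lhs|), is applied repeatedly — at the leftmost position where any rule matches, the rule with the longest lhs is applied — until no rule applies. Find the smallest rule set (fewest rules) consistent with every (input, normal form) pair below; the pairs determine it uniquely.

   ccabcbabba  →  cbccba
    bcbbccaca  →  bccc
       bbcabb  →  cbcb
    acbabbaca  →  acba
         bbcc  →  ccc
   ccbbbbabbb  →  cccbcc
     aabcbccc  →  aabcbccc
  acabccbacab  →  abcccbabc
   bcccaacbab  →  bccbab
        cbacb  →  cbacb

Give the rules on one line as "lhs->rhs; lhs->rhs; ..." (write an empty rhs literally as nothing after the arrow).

  | ccabcbabba => cbccbabba => cbccbaca => cbccba
  | bcbbccaca => bccccaca => bcccca => bccc
  | bbcabb => ccabb => cbcb
  | acbabbaca => acbacaca => acbaca => acba

bb->c; ca->; cab->bc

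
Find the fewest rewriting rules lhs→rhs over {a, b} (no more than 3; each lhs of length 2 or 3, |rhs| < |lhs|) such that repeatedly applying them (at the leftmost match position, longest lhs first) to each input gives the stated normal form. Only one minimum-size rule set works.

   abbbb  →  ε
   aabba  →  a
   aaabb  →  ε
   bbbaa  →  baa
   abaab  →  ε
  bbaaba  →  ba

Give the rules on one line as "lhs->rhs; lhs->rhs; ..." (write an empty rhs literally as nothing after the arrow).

  | abbbb => bbbb => bb => ε
  | aabba => abba => bba => a
  | aaabb => aabb => abb => bb => ε
  | bbbaa => baa

ab->b; bb->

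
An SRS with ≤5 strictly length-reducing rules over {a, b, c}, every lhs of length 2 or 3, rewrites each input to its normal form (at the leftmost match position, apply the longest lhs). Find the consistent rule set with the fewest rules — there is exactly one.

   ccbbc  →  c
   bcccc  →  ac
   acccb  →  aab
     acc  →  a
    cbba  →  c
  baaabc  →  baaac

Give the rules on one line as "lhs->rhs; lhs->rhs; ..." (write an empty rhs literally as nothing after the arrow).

  | ccbbc => bbc => bc => c
  | bcccc => cccc => ac
  | acccb => aab
  | acc => a

bba->; bc->c; cc->; ccc->a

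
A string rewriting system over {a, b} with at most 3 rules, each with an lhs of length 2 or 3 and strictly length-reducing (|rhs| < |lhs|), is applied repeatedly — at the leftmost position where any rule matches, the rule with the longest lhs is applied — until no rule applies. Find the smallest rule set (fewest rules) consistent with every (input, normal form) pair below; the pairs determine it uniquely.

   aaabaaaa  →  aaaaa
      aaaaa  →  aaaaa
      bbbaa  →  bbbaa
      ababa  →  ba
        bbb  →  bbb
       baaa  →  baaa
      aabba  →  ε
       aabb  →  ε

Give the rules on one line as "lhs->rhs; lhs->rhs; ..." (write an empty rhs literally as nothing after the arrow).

ab->; aba->

  | aaabaaaa => aaaaa
  | aaaaa
  | bbbaa
  | ababa => ba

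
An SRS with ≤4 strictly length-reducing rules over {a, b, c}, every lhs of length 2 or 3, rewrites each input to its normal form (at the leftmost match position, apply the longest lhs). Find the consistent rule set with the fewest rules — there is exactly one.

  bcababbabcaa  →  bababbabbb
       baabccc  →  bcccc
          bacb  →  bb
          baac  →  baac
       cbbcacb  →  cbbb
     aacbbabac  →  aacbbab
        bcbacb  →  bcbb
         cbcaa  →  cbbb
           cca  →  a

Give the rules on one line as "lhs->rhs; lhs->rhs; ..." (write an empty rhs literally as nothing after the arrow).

aab->c; bac->b; ca->a; caa->bb

  | bcababbabcaa => bababbabcaa => bababbabbb
  | baabccc => bcccc
  | bacb => bb
  | baac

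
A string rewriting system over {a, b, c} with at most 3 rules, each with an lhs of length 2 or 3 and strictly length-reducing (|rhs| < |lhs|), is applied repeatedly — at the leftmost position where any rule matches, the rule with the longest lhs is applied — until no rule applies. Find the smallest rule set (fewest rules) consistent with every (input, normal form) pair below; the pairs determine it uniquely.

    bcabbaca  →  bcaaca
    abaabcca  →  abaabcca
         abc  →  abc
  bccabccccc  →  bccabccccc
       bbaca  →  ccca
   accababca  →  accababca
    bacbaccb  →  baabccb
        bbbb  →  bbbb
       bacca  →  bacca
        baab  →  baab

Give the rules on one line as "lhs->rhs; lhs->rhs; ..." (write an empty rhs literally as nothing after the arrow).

abb->a; bba->cc; cba->ab

  | bcabbaca => bcaaca
  | abaabcca
  | abc
  | bccabccccc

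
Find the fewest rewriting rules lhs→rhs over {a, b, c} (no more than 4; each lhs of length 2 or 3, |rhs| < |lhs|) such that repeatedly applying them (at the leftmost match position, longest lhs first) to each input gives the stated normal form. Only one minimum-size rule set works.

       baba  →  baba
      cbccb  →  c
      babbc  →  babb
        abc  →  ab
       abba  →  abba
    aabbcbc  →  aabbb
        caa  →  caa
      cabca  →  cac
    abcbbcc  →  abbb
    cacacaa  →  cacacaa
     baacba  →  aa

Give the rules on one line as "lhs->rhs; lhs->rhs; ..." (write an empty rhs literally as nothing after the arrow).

  | baba
  | cbccb => ccb => c
  | babbc => babb
  | abc => ab

baa->a; bc->b; bca->c; cb->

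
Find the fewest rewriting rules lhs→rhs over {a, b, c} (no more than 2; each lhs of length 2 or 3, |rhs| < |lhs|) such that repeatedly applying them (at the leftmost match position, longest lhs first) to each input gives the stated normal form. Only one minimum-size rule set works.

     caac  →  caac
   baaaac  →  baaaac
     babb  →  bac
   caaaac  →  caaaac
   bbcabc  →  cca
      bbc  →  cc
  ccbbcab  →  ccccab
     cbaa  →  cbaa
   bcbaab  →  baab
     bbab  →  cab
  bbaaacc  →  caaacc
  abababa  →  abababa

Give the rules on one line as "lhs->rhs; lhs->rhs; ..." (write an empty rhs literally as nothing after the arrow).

  | caac
  | baaaac
  | babb => bac
  | caaaac

bb->c; bc->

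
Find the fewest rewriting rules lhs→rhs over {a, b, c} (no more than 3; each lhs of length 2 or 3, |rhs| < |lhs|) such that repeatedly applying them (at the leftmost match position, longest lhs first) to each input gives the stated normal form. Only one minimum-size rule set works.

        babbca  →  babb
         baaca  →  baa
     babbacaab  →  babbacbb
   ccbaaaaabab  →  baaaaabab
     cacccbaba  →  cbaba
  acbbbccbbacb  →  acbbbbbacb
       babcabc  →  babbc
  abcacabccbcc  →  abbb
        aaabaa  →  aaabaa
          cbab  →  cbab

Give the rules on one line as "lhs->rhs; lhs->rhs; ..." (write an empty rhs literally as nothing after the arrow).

ca->; caa->cb; cc->

  | babbca => babb
  | baaca => baa
  | babbacaab => babbacbb
  | ccbaaaaabab => baaaaabab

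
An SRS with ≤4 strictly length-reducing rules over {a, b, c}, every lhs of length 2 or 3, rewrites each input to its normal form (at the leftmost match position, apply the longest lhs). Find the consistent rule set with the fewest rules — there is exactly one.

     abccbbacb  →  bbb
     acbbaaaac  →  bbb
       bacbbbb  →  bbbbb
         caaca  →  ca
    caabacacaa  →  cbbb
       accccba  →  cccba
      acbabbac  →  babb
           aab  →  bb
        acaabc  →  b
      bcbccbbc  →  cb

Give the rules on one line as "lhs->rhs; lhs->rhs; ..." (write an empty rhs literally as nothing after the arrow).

aa->b; ac->; bc->

  | abccbbacb => acbbacb => bbacb => bbb
  | acbbaaaac => bbaaaac => bbbaac => bbbbc => bbb
  | bacbbbb => bbbbb
  | caaca => cbca => ca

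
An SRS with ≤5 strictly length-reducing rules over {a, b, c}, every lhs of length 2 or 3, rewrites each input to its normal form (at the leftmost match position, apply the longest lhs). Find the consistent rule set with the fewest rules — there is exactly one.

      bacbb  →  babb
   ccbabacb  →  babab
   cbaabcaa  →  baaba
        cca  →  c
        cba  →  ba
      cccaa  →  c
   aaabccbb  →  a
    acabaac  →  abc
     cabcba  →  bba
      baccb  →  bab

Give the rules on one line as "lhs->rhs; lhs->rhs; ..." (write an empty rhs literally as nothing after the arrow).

aac->c; bbb->ca; ca->; cb->b

  | bacbb => babb
  | ccbabacb => cbabacb => babacb => babab
  | cbaabcaa => baabcaa => baaba
  | cca => c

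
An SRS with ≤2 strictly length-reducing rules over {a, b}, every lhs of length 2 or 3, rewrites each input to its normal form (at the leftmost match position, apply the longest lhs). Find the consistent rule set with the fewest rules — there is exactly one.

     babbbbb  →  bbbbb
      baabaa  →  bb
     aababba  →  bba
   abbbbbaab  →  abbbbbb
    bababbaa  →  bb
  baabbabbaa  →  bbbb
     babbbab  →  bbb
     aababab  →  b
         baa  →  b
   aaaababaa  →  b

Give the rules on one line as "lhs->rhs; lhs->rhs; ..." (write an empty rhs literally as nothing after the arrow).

  | babbbbb => bbbbb
  | baabaa => bbaa => bb
  | aababba => babba => bba
  | abbbbbaab => abbbbbb

aa->; bab->b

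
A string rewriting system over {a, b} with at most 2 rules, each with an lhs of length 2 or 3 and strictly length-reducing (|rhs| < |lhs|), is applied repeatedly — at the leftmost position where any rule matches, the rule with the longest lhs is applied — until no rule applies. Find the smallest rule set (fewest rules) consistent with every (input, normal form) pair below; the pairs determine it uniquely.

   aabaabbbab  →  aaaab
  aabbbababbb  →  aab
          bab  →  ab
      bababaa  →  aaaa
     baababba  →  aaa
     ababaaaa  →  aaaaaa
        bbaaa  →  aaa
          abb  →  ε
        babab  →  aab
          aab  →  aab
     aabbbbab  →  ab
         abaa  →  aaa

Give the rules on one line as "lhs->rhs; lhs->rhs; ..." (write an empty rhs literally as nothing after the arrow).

abb->; ba->a

  | aabaabbbab => aaaabbbab => aaabab => aaaab
  | aabbbababbb => abababbb => aababbb => aaabbb => aab
  | bab => ab
  | bababaa => ababaa => aabaa => aaaa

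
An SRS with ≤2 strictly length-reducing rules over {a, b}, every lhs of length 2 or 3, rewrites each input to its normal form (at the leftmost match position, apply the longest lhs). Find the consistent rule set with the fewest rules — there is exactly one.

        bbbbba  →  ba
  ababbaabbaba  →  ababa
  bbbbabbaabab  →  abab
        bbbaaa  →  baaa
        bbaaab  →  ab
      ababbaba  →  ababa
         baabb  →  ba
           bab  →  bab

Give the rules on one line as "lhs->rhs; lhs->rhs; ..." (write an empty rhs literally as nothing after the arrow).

aab->ab; bb->

  | bbbbba => bbba => ba
  | ababbaabbaba => abaaabbaba => abaabbaba => ababbaba => abaaba => ababa
  | bbbbabbaabab => bbabbaabab => abbaabab => aaabab => aabab => abab
  | bbbaaa => baaa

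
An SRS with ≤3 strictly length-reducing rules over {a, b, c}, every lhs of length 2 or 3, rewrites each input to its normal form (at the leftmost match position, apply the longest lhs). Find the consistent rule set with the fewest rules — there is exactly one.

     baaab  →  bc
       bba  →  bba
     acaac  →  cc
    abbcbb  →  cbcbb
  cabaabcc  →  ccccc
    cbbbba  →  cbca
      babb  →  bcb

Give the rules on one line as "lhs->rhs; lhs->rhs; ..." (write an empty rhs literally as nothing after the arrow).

  | baaab => baac => bac => bc
  | bba
  | acaac => caac => cac => cc
  | abbcbb => cbcbb

ab->c; ac->c; bbb->ba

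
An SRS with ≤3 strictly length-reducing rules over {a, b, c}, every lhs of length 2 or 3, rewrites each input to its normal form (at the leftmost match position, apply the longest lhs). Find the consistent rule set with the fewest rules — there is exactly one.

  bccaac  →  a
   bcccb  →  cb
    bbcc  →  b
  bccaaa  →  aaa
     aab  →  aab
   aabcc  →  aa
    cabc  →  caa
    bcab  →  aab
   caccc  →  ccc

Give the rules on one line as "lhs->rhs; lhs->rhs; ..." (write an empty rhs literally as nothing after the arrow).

ac->; bc->a

  | bccaac => acaac => aac => a
  | bcccb => accb => cb
  | bbcc => bac => b
  | bccaaa => acaaa => aaa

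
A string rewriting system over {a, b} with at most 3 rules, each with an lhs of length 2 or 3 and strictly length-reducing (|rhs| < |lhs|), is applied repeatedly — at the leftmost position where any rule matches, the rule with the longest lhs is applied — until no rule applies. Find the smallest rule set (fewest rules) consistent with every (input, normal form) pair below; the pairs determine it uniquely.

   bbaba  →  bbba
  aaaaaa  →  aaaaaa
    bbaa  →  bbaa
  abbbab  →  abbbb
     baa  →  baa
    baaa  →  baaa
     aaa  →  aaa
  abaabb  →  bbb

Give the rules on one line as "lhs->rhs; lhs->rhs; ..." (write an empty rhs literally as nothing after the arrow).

aba->b; bab->bb

  | bbaba => bbba
  | aaaaaa
  | bbaa
  | abbbab => abbbb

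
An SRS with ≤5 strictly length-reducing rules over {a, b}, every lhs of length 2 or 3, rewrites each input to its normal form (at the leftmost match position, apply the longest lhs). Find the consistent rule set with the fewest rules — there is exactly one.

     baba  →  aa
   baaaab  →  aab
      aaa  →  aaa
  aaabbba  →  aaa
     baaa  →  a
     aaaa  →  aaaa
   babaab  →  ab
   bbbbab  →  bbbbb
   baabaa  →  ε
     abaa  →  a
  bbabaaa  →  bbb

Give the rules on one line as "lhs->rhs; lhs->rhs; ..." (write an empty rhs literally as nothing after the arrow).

abb->; ba->a; baa->; bba->bb

  | baba => aba => aa
  | baaaab => aab
  | aaa
  | aaabbba => aaba => aaa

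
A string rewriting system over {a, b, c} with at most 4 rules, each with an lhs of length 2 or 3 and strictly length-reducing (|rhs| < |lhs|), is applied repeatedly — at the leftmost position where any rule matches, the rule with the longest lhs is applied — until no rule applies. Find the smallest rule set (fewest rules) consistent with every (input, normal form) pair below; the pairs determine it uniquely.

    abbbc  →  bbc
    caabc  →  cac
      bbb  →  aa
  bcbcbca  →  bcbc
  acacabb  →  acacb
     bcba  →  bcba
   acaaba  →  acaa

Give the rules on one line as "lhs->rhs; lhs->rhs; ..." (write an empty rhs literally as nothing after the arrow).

  | abbbc => bbc
  | caabc => cac
  | bbb => aa
  | bcbcbca => bcbc

ab->; bbb->aa; bca->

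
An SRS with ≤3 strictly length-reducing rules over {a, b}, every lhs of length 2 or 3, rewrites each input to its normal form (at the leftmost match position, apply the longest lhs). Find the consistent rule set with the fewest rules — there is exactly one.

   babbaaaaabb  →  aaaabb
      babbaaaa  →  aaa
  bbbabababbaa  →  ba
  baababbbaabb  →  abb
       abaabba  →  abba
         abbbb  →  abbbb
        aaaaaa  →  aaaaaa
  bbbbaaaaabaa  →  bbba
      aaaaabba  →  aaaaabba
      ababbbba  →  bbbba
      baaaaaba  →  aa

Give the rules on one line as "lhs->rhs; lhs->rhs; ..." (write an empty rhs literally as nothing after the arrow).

aba->; baa->b; bab->a

  | babbaaaaabb => abaaaaabb => aaaabb
  | babbaaaa => abaaaa => aaa
  | bbbabababbaa => bbaababbaa => bbbabbaa => bbabaa => baaa => ba
  | baababbbaabb => bbabbbaabb => babbaabb => abaabb => abb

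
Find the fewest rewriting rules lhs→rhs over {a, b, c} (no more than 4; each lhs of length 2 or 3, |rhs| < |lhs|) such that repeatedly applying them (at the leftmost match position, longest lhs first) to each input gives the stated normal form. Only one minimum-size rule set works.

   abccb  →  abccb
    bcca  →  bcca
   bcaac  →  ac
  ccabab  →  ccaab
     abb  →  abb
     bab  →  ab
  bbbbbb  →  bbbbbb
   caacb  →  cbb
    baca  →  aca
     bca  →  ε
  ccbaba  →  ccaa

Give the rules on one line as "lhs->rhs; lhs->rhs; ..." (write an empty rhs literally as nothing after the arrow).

aac->b; ba->a; bca->

  | abccb
  | bcca
  | bcaac => ac
  | ccabab => ccaab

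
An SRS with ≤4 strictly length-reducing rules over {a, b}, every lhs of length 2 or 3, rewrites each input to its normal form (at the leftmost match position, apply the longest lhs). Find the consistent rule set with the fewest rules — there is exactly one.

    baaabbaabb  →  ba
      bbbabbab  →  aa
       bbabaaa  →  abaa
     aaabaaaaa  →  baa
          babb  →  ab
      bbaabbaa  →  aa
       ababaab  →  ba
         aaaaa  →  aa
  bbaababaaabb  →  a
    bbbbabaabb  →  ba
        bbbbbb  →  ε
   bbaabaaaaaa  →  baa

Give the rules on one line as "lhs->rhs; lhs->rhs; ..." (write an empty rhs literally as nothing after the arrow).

aaa->aa; aab->ba; bab->a; bb->

  | baaabbaabb => baabbaabb => bbabaabb => abaabb => abbab => aab => ba
  | bbbabbab => babbab => abab => aa
  | bbabaaa => abaaa => abaa
  | aaabaaaaa => aabaaaaa => baaaaaa => baaaaa => baaaa => baaa => baa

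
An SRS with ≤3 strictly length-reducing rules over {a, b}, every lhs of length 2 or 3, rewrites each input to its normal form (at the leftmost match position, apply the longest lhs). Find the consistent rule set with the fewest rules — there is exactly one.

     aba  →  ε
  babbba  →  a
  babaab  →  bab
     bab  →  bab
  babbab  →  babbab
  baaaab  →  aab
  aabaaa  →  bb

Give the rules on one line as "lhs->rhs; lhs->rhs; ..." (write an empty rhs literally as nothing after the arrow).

aaa->bb; aba->; bbb->a

  | aba => ε
  | babbba => baaa => bbb => a
  | babaab => bab
  | bab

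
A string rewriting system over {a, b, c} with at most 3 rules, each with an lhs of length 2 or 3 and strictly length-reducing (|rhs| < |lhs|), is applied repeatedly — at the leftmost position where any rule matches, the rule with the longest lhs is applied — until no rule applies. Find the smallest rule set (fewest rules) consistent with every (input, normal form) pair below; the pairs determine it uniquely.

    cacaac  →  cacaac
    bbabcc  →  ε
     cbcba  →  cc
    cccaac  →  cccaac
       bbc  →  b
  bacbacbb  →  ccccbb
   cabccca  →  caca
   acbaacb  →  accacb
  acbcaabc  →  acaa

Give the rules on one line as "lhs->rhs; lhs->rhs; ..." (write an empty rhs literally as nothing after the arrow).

ba->c; bc->; bcc->

  | cacaac
  | bbabcc => bcbcc => bcc => ε
  | cbcba => cba => cc
  | cccaac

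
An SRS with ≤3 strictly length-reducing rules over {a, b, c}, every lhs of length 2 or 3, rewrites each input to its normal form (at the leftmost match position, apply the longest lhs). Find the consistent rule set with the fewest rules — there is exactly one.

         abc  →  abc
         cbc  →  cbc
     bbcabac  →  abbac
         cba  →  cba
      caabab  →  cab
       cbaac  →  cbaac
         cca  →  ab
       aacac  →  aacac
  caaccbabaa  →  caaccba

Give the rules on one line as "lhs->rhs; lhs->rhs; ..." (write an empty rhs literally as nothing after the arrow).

  | abc
  | cbc
  | bbcabac => ccabac => abbac
  | cba

aba->; bbc->cc; cca->ab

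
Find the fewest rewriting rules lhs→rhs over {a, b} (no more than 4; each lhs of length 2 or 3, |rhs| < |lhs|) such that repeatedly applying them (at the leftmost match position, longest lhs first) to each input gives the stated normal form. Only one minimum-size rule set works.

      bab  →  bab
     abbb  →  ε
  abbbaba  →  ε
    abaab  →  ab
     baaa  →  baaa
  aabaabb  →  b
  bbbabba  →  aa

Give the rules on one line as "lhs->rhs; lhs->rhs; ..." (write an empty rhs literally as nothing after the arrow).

aab->; aba->; bb->a

  | bab
  | abbb => aab => ε
  | abbbaba => aababa => aba => ε
  | abaab => ab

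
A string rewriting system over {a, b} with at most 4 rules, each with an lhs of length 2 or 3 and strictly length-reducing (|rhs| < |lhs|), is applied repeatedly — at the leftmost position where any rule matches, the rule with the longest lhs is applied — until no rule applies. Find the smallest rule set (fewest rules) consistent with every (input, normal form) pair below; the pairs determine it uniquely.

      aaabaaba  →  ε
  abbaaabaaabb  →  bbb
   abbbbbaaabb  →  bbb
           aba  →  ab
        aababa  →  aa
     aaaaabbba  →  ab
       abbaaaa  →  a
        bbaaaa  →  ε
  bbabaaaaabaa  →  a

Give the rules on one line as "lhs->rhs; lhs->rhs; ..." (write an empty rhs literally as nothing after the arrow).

aaa->; abb->; ba->b; bba->

  | aaabaaba => baaba => baba => bba => ε
  | abbaaabaaabb => aaabaaabb => baaabb => baabb => babb => bbb
  | abbbbbaaabb => bbbaaabb => baabb => babb => bbb
  | aba => ab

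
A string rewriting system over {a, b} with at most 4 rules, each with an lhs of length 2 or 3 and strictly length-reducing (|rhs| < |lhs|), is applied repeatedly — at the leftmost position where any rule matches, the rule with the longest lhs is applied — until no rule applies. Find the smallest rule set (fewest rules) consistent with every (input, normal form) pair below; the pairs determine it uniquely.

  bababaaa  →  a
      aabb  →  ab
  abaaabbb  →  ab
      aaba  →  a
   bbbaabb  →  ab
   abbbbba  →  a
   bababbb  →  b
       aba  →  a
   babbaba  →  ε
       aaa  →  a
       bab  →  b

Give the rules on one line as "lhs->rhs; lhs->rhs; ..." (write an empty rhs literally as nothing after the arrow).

  | bababaaa => babaaa => baaa => aa => a
  | aabb => abb => ab
  | abaaabbb => aaabbb => aabbb => abbb => abb => ab
  | aaba => aba => a

aa->a; ba->; bb->b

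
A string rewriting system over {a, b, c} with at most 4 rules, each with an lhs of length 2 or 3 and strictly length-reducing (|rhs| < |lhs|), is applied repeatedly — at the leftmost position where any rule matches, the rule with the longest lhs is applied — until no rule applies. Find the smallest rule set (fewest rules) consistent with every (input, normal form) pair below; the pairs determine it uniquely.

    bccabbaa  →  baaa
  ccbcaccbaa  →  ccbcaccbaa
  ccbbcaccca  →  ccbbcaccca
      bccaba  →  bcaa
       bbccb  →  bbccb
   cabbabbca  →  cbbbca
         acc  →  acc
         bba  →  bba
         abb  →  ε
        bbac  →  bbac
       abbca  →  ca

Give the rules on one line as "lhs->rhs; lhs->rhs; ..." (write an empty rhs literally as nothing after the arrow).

aba->cb; abb->; cab->a

  | bccabbaa => bcabaa => baaa
  | ccbcaccbaa
  | ccbbcaccca
  | bccaba => bcaa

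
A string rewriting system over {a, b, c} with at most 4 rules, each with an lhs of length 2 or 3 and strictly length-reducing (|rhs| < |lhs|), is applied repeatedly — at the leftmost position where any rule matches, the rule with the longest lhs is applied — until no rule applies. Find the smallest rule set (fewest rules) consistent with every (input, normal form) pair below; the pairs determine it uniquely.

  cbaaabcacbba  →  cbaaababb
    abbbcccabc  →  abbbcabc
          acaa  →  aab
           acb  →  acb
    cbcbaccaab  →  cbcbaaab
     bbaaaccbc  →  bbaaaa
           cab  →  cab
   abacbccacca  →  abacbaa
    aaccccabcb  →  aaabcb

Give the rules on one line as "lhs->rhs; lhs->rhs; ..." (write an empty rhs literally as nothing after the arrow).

caa->ab; cbb->ca; cc->; ccb->ac

  | cbaaabcacbba => cbaaabcacaa => cbaaabcaab => cbaaababb
  | abbbcccabc => abbbcabc
  | acaa => aab
  | acb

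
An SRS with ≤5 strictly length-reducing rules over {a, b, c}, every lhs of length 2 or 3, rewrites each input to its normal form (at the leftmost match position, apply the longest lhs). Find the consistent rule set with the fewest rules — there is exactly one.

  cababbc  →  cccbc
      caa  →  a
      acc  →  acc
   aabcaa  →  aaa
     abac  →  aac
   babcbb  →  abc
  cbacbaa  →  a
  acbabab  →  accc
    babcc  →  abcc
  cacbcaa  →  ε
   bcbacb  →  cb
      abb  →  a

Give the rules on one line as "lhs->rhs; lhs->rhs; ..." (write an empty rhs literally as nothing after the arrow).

ba->a; bb->; ca->b; cab->cc

  | cababbc => ccabbc => cccbc
  | caa => ba => a
  | acc
  | aabcaa => aabba => aaa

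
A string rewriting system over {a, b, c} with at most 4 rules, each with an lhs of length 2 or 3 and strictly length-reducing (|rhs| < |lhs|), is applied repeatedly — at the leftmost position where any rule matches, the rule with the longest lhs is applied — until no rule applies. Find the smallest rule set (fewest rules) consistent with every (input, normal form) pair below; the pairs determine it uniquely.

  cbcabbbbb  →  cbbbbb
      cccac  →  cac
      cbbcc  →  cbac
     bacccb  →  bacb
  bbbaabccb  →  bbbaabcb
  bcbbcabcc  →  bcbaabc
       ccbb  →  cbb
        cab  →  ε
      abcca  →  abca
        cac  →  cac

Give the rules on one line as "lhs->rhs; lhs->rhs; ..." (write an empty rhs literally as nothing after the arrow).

bbc->ba; cab->; cc->c

  | cbcabbbbb => cbbbbb
  | cccac => ccac => cac
  | cbbcc => cbac
  | bacccb => baccb => bacb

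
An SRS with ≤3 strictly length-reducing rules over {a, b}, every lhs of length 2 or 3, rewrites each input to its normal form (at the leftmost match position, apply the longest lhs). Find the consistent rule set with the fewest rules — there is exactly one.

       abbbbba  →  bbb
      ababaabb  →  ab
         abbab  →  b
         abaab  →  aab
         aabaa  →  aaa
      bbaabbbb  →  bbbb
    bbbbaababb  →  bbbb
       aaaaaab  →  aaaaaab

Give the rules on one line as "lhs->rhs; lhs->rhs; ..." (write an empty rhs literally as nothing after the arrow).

abb->b; ba->

  | abbbbba => bbbba => bbb
  | ababaabb => abaabb => aabb => ab
  | abbab => bab => b
  | abaab => aab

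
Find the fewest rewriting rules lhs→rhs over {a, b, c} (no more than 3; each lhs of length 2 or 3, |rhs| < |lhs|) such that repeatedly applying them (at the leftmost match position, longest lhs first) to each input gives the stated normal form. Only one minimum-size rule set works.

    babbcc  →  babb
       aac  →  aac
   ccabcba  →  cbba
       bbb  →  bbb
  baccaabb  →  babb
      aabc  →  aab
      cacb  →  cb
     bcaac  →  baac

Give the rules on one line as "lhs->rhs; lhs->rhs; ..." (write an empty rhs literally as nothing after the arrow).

  | babbcc => babbc => babb
  | aac
  | ccabcba => cbcba => cbba
  | bbb

bc->b; ca->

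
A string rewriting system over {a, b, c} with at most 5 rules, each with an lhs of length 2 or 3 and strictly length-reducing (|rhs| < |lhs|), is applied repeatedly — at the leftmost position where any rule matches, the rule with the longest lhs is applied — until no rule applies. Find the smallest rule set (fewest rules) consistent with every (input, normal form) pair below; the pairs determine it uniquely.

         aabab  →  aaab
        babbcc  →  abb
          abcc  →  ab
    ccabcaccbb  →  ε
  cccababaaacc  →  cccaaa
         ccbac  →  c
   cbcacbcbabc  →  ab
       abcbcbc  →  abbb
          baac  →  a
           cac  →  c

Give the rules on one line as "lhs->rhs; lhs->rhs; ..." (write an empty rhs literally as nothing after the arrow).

  | aabab => aaab
  | babbcc => abbcc => abbc => abb
  | abcc => abc => ab
  | ccabcaccbb => ccabaccbb => ccaaccbb => ccacbb => ccbb => cb => ε

ac->; ba->a; bc->b; cb->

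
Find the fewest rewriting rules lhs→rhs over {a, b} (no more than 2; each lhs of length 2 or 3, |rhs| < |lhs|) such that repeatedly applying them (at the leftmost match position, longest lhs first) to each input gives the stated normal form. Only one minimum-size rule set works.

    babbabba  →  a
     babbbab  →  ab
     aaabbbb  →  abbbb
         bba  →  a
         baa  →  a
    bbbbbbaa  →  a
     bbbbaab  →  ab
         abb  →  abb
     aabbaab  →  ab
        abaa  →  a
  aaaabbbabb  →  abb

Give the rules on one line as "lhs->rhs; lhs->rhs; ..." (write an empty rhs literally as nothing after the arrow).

  | babbabba => abbabba => ababba => aabba => abba => aba => aa => a
  | babbbab => abbbab => abbab => abab => aab => ab
  | aaabbbb => aabbbb => abbbb
  | bba => ba => a

aa->a; ba->a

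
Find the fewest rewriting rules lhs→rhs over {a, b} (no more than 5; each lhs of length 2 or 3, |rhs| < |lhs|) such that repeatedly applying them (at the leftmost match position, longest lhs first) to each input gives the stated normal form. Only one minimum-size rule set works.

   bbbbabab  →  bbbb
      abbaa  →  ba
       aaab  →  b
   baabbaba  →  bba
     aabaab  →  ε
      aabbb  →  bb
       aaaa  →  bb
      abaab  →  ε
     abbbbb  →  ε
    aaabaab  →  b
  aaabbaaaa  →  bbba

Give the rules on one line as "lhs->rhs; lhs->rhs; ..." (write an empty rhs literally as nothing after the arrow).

  | bbbbabab => bbbbab => bbbb
  | abbaa => aaa => ba
  | aaab => bab => b
  | baabbaba => bbaba => bba

aa->b; aab->; ab->; abb->a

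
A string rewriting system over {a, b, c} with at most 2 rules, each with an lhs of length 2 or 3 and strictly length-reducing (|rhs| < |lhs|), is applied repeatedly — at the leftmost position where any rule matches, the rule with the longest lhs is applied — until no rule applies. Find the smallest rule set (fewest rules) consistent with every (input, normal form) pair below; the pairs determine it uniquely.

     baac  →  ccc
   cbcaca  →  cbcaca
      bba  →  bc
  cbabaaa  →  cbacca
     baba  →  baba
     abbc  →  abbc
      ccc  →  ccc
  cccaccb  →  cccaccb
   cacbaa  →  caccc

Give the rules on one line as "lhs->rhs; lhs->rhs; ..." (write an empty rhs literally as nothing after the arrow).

baa->cc; bba->bc

  | baac => ccc
  | cbcaca
  | bba => bc
  | cbabaaa => cbacca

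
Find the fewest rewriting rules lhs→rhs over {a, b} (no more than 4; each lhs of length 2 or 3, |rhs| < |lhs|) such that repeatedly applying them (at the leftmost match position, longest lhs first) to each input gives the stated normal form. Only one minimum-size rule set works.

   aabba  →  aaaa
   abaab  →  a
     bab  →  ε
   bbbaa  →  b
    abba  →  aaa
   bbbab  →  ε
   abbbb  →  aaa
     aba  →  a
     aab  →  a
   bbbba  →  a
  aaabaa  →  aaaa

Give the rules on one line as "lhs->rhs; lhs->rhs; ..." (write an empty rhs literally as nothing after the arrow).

ab->; abb->aa; ba->b; bb->

  | aabba => aaaa
  | abaab => aab => a
  | bab => bb => ε
  | bbbaa => baa => ba => b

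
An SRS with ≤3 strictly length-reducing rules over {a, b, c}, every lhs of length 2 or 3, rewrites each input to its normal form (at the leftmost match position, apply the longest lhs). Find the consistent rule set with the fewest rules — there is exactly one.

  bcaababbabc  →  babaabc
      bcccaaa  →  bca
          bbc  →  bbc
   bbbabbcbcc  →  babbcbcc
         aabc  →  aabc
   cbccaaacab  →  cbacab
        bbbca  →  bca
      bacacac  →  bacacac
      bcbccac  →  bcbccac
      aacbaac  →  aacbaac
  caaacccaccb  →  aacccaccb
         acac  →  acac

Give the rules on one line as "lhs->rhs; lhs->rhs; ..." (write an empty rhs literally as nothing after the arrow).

  | bcaababbabc => bababbabc => babaabc
  | bcccaaa => bccaa => bca
  | bbc
  | bbbabbcbcc => babbcbcc

bba->a; bbb->b; caa->a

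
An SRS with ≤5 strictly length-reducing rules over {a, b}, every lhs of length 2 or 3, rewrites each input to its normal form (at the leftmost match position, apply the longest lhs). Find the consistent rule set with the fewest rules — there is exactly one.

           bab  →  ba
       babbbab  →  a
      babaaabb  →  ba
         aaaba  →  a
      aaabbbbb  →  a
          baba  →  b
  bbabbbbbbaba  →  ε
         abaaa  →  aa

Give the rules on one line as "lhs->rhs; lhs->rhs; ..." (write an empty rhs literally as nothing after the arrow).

  | bab => ba
  | babbbab => bbab => ab => a
  | babaaabb => bbbaabb => baabb => ba
  | aaaba => aabb => a

ab->a; aba->bb; abb->; bb->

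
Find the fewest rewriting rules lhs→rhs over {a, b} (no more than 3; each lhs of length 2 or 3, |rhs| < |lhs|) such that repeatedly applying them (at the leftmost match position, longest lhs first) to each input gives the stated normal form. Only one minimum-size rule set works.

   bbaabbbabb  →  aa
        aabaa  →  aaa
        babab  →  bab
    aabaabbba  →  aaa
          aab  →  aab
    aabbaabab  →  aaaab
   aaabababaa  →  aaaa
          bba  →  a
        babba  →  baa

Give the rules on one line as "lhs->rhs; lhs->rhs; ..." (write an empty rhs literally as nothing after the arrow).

  | bbaabbbabb => aabbbabb => aababb => aabb => aa
  | aabaa => aaa
  | babab => bab
  | aabaabbba => aaabbba => aaaba => aaa

aba->a; bb->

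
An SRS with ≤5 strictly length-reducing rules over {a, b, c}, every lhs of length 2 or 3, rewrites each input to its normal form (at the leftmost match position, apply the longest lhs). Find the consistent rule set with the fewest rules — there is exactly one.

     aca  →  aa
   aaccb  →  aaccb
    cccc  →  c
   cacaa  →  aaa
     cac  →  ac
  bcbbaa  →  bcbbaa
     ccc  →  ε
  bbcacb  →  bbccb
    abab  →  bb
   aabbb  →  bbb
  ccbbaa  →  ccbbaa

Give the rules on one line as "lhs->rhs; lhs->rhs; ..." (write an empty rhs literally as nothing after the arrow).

  | aca => aa
  | aaccb
  | cccc => c
  | cacaa => acaa => aaa

ab->b; bca->bc; ca->a; ccc->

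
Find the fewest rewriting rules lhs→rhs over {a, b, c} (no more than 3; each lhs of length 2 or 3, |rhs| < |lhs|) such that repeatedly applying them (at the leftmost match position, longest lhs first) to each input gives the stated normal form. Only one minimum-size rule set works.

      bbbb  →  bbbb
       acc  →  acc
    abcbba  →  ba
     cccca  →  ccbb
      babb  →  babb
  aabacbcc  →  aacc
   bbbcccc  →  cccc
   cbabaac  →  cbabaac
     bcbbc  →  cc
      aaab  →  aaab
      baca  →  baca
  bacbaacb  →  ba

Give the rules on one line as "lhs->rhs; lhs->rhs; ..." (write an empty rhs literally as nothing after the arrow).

acb->; bc->c; cca->bb

  | bbbb
  | acc
  | abcbba => acbba => ba
  | cccca => ccbb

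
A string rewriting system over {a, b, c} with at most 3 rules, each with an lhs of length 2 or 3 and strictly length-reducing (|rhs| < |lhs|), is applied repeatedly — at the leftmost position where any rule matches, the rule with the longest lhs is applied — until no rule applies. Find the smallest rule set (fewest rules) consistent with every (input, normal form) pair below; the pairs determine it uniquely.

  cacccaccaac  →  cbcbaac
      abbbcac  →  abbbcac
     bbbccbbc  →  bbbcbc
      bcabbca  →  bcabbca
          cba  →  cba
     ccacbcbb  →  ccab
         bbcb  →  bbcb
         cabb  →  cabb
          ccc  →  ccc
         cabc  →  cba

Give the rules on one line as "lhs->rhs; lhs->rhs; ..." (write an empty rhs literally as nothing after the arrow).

abc->ba; acc->b; cbb->b

  | cacccaccaac => cbcaccaac => cbcbaac
  | abbbcac
  | bbbccbbc => bbbcbc
  | bcabbca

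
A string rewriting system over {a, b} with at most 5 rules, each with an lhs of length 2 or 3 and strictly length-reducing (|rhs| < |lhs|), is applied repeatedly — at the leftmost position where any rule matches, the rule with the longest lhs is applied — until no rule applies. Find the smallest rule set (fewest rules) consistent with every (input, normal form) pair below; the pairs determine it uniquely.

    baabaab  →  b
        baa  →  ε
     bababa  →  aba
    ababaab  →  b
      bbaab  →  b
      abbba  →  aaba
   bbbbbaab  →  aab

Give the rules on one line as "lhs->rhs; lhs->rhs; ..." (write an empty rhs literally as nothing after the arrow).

  | baabaab => baab => b
  | baa => ε
  | bababa => aba
  | ababaab => aaab => b

aaa->; baa->; bab->; bb->a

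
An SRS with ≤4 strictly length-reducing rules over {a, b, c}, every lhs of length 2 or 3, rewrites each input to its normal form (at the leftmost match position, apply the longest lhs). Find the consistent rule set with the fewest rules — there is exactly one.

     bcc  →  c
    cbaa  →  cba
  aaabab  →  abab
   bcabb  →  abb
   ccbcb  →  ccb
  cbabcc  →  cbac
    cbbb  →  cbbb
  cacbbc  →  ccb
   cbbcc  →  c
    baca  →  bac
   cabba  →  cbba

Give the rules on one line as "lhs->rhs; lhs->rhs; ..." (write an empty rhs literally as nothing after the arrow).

aa->a; bc->; ca->c

  | bcc => c
  | cbaa => cba
  | aaabab => aabab => abab
  | bcabb => abb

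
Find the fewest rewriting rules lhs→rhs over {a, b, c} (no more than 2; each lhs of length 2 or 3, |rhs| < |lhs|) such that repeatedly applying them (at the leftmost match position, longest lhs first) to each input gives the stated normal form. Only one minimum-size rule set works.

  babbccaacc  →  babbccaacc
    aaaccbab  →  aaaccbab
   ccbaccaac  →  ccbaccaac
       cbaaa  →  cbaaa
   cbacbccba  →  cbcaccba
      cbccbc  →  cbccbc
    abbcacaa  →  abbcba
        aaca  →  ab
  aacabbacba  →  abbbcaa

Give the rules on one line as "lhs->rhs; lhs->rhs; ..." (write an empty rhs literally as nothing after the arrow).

aca->b; acb->ca

  | babbccaacc
  | aaaccbab
  | ccbaccaac
  | cbaaa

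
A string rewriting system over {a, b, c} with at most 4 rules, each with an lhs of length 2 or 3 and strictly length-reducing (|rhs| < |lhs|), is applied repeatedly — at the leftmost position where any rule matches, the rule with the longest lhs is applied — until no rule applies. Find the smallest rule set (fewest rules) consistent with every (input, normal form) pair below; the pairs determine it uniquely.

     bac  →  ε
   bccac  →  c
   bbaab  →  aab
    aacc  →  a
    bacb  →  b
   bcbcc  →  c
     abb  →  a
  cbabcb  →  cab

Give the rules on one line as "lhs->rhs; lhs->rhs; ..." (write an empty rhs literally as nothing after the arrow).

  | bac => bb => ε
  | bccac => cac => cb => c
  | bbaab => aab
  | aacc => abc => a

ac->b; bb->; bc->; cb->c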